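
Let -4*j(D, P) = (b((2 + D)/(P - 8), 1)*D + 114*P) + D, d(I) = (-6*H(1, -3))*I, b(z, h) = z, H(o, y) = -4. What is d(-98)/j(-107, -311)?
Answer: -1500576/5677597 ≈ -0.26430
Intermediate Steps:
d(I) = 24*I (d(I) = (-6*(-4))*I = 24*I)
j(D, P) = -57*P/2 - D/4 - D*(2 + D)/(4*(-8 + P)) (j(D, P) = -((((2 + D)/(P - 8))*D + 114*P) + D)/4 = -((((2 + D)/(-8 + P))*D + 114*P) + D)/4 = -((D*(2 + D)/(-8 + P) + 114*P) + D)/4 = -((114*P + D*(2 + D)/(-8 + P)) + D)/4 = -(D + 114*P + D*(2 + D)/(-8 + P))/4 = -57*P/2 - D/4 - D*(2 + D)/(4*(-8 + P)))
d(-98)/j(-107, -311) = (24*(-98))/((((-8 - 311)*(-1*(-107) - 114*(-311)) - 1*(-107)*(2 - 107))/(4*(-8 - 311)))) = -2352*(-1276/(-319*(107 + 35454) - 1*(-107)*(-105))) = -2352*(-1276/(-319*35561 - 11235)) = -2352*(-1276/(-11343959 - 11235)) = -2352/((1/4)*(-1/319)*(-11355194)) = -2352/5677597/638 = -2352*638/5677597 = -1500576/5677597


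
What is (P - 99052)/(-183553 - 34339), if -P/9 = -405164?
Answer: -886856/54473 ≈ -16.281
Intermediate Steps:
P = 3646476 (P = -9*(-405164) = 3646476)
(P - 99052)/(-183553 - 34339) = (3646476 - 99052)/(-183553 - 34339) = 3547424/(-217892) = 3547424*(-1/217892) = -886856/54473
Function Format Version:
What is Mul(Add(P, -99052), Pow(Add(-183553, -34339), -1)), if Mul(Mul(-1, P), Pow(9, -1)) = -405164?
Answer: Rational(-886856, 54473) ≈ -16.281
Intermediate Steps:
P = 3646476 (P = Mul(-9, -405164) = 3646476)
Mul(Add(P, -99052), Pow(Add(-183553, -34339), -1)) = Mul(Add(3646476, -99052), Pow(Add(-183553, -34339), -1)) = Mul(3547424, Pow(-217892, -1)) = Mul(3547424, Rational(-1, 217892)) = Rational(-886856, 54473)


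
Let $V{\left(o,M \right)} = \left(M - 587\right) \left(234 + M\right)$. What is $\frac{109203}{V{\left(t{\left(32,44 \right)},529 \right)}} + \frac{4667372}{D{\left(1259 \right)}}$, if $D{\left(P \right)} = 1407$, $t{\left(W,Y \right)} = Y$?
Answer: $\frac{29485175981}{8895054} \approx 3314.8$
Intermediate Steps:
$V{\left(o,M \right)} = \left(-587 + M\right) \left(234 + M\right)$
$\frac{109203}{V{\left(t{\left(32,44 \right)},529 \right)}} + \frac{4667372}{D{\left(1259 \right)}} = \frac{109203}{-137358 + 529^{2} - 186737} + \frac{4667372}{1407} = \frac{109203}{-137358 + 279841 - 186737} + 4667372 \cdot \frac{1}{1407} = \frac{109203}{-44254} + \frac{4667372}{1407} = 109203 \left(- \frac{1}{44254}\right) + \frac{4667372}{1407} = - \frac{109203}{44254} + \frac{4667372}{1407} = \frac{29485175981}{8895054}$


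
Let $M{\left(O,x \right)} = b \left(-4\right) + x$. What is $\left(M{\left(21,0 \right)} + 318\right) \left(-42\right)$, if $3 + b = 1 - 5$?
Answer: $-14532$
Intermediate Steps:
$b = -7$ ($b = -3 + \left(1 - 5\right) = -3 - 4 = -7$)
$M{\left(O,x \right)} = 28 + x$ ($M{\left(O,x \right)} = \left(-7\right) \left(-4\right) + x = 28 + x$)
$\left(M{\left(21,0 \right)} + 318\right) \left(-42\right) = \left(\left(28 + 0\right) + 318\right) \left(-42\right) = \left(28 + 318\right) \left(-42\right) = 346 \left(-42\right) = -14532$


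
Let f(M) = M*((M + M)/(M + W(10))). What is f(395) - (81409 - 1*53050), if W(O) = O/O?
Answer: -5459057/198 ≈ -27571.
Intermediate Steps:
W(O) = 1
f(M) = 2*M**2/(1 + M) (f(M) = M*((M + M)/(M + 1)) = M*((2*M)/(1 + M)) = M*(2*M/(1 + M)) = 2*M**2/(1 + M))
f(395) - (81409 - 1*53050) = 2*395**2/(1 + 395) - (81409 - 1*53050) = 2*156025/396 - (81409 - 53050) = 2*156025*(1/396) - 1*28359 = 156025/198 - 28359 = -5459057/198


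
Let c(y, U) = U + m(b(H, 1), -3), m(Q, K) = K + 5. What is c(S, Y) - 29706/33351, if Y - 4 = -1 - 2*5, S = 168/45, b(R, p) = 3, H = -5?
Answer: -65487/11117 ≈ -5.8907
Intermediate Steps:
S = 56/15 (S = 168*(1/45) = 56/15 ≈ 3.7333)
Y = -7 (Y = 4 + (-1 - 2*5) = 4 + (-1 - 10) = 4 - 11 = -7)
m(Q, K) = 5 + K
c(y, U) = 2 + U (c(y, U) = U + (5 - 3) = U + 2 = 2 + U)
c(S, Y) - 29706/33351 = (2 - 7) - 29706/33351 = -5 - 29706*1/33351 = -5 - 9902/11117 = -65487/11117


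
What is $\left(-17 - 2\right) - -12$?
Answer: $-7$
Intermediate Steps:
$\left(-17 - 2\right) - -12 = \left(-17 - 2\right) + 12 = -19 + 12 = -7$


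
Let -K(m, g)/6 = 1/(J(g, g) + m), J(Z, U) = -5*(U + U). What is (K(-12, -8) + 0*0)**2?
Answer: 9/1156 ≈ 0.0077855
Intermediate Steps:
J(Z, U) = -10*U
K(m, g) = -6/(m - 10*g) (K(m, g) = -6/(-10*g + m) = -6/(m - 10*g))
(K(-12, -8) + 0*0)**2 = (6/(-1*(-12) + 10*(-8)) + 0*0)**2 = (6/(12 - 80) + 0)**2 = (6/(-68) + 0)**2 = (6*(-1/68) + 0)**2 = (-3/34 + 0)**2 = (-3/34)**2 = 9/1156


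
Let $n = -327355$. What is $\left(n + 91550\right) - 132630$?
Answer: $-368435$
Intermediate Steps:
$\left(n + 91550\right) - 132630 = \left(-327355 + 91550\right) - 132630 = -235805 - 132630 = -368435$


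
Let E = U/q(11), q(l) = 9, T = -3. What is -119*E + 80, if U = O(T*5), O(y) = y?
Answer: 835/3 ≈ 278.33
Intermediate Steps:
U = -15 (U = -3*5 = -15)
E = -5/3 (E = -15/9 = -15*1/9 = -5/3 ≈ -1.6667)
-119*E + 80 = -119*(-5/3) + 80 = 595/3 + 80 = 835/3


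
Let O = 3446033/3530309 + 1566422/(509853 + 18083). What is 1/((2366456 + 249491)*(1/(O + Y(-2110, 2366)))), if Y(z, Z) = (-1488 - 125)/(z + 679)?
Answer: 6761516512974289/3488450592198294199584 ≈ 1.9383e-6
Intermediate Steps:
Y(z, Z) = -1613/(679 + z)
O = 3674619281143/931888606112 (O = 3446033*(1/3530309) + 1566422/527936 = 3446033/3530309 + 1566422*(1/527936) = 3446033/3530309 + 783211/263968 = 3674619281143/931888606112 ≈ 3.9432)
1/((2366456 + 249491)*(1/(O + Y(-2110, 2366)))) = 1/((2366456 + 249491)*(1/(3674619281143/931888606112 - 1613/(679 - 2110)))) = 1/(2615947*(1/(3674619281143/931888606112 - 1613/(-1431)))) = 1/(2615947*(1/(3674619281143/931888606112 - 1613*(-1/1431)))) = 1/(2615947*(1/(3674619281143/931888606112 + 1613/1431))) = 1/(2615947*(1/(6761516512974289/1333532595346272))) = 1/(2615947*(1333532595346272/6761516512974289)) = (1/2615947)*(6761516512974289/1333532595346272) = 6761516512974289/3488450592198294199584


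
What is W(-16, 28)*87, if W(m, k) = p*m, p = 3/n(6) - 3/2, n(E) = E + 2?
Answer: 1566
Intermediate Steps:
n(E) = 2 + E
p = -9/8 (p = 3/(2 + 6) - 3/2 = 3/8 - 3*½ = 3*(⅛) - 3/2 = 3/8 - 3/2 = -9/8 ≈ -1.1250)
W(m, k) = -9*m/8
W(-16, 28)*87 = -9/8*(-16)*87 = 18*87 = 1566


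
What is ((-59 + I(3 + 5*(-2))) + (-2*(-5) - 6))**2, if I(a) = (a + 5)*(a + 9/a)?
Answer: 72361/49 ≈ 1476.8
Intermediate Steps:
I(a) = (5 + a)*(a + 9/a)
((-59 + I(3 + 5*(-2))) + (-2*(-5) - 6))**2 = ((-59 + (9 + (3 + 5*(-2))**2 + 5*(3 + 5*(-2)) + 45/(3 + 5*(-2)))) + (-2*(-5) - 6))**2 = ((-59 + (9 + (3 - 10)**2 + 5*(3 - 10) + 45/(3 - 10))) + (10 - 6))**2 = ((-59 + (9 + (-7)**2 + 5*(-7) + 45/(-7))) + 4)**2 = ((-59 + (9 + 49 - 35 + 45*(-1/7))) + 4)**2 = ((-59 + (9 + 49 - 35 - 45/7)) + 4)**2 = ((-59 + 116/7) + 4)**2 = (-297/7 + 4)**2 = (-269/7)**2 = 72361/49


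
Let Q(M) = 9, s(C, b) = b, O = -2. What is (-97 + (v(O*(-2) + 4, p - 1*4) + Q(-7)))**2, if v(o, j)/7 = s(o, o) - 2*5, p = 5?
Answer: 10404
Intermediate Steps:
v(o, j) = -70 + 7*o (v(o, j) = 7*(o - 2*5) = 7*(o - 10) = 7*(-10 + o) = -70 + 7*o)
(-97 + (v(O*(-2) + 4, p - 1*4) + Q(-7)))**2 = (-97 + ((-70 + 7*(-2*(-2) + 4)) + 9))**2 = (-97 + ((-70 + 7*(4 + 4)) + 9))**2 = (-97 + ((-70 + 7*8) + 9))**2 = (-97 + ((-70 + 56) + 9))**2 = (-97 + (-14 + 9))**2 = (-97 - 5)**2 = (-102)**2 = 10404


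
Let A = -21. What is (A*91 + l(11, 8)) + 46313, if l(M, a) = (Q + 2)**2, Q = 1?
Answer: 44411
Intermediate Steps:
l(M, a) = 9 (l(M, a) = (1 + 2)**2 = 3**2 = 9)
(A*91 + l(11, 8)) + 46313 = (-21*91 + 9) + 46313 = (-1911 + 9) + 46313 = -1902 + 46313 = 44411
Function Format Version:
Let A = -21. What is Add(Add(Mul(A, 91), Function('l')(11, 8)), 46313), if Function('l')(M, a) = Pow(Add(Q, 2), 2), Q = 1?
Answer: 44411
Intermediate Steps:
Function('l')(M, a) = 9 (Function('l')(M, a) = Pow(Add(1, 2), 2) = Pow(3, 2) = 9)
Add(Add(Mul(A, 91), Function('l')(11, 8)), 46313) = Add(Add(Mul(-21, 91), 9), 46313) = Add(Add(-1911, 9), 46313) = Add(-1902, 46313) = 44411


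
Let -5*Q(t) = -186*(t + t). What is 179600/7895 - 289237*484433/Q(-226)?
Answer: 1106218426334035/132749688 ≈ 8.3331e+6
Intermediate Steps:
Q(t) = 372*t/5 (Q(t) = -(-186)*(t + t)/5 = -(-186)*2*t/5 = -(-372)*t/5 = 372*t/5)
179600/7895 - 289237*484433/Q(-226) = 179600/7895 - 289237/(((372/5)*(-226))/484433) = 179600*(1/7895) - 289237/((-84072/5*1/484433)) = 35920/1579 - 289237/(-84072/2422165) = 35920/1579 - 289237*(-2422165/84072) = 35920/1579 + 700579738105/84072 = 1106218426334035/132749688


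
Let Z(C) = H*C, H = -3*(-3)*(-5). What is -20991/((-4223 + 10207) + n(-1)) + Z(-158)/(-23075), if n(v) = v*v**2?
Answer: -105381291/27611545 ≈ -3.8166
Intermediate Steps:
H = -45 (H = 9*(-5) = -45)
n(v) = v**3
Z(C) = -45*C
-20991/((-4223 + 10207) + n(-1)) + Z(-158)/(-23075) = -20991/((-4223 + 10207) + (-1)**3) - 45*(-158)/(-23075) = -20991/(5984 - 1) + 7110*(-1/23075) = -20991/5983 - 1422/4615 = -105381291/27611545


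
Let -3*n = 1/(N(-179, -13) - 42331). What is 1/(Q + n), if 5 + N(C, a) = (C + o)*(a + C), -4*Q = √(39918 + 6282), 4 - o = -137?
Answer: -105120/31907494079999 - 27625536000*√462/31907494079999 ≈ -0.018610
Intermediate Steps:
o = 141 (o = 4 - 1*(-137) = 4 + 137 = 141)
Q = -5*√462/2 (Q = -√(39918 + 6282)/4 = -5*√462/2 ≈ -53.735)
N(C, a) = -5 + (141 + C)*(C + a) (N(C, a) = -5 + (C + 141)*(a + C) = -5 + (141 + C)*(C + a))
n = 1/105120 (n = -1/(3*((-5 + (-179)² + 141*(-179) + 141*(-13) - 179*(-13)) - 42331)) = -1/(3*((-5 + 32041 - 25239 - 1833 + 2327) - 42331)) = -1/(3*(7291 - 42331)) = -⅓/(-35040) = -⅓*(-1/35040) = 1/105120 ≈ 9.5129e-6)
1/(Q + n) = 1/(-5*√462/2 + 1/105120) = 1/(1/105120 - 5*√462/2)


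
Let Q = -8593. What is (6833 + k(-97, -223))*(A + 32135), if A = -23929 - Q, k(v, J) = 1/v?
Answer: 11134377200/97 ≈ 1.1479e+8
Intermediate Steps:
A = -15336 (A = -23929 - 1*(-8593) = -23929 + 8593 = -15336)
(6833 + k(-97, -223))*(A + 32135) = (6833 + 1/(-97))*(-15336 + 32135) = (6833 - 1/97)*16799 = (662800/97)*16799 = 11134377200/97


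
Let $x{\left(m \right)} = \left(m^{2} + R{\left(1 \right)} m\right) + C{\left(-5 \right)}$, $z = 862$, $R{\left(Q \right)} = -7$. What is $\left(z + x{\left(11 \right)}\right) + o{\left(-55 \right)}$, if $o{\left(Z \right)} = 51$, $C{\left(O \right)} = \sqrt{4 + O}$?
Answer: $957 + i \approx 957.0 + 1.0 i$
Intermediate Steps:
$x{\left(m \right)} = i + m^{2} - 7 m$ ($x{\left(m \right)} = \left(m^{2} - 7 m\right) + \sqrt{4 - 5} = \left(m^{2} - 7 m\right) + \sqrt{-1} = \left(m^{2} - 7 m\right) + i = i + m^{2} - 7 m$)
$\left(z + x{\left(11 \right)}\right) + o{\left(-55 \right)} = \left(862 + \left(i + 11^{2} - 77\right)\right) + 51 = \left(862 + \left(i + 121 - 77\right)\right) + 51 = \left(862 + \left(44 + i\right)\right) + 51 = \left(906 + i\right) + 51 = 957 + i$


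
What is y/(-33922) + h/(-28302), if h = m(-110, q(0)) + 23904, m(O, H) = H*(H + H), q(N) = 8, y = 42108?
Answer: -501738530/240015111 ≈ -2.0904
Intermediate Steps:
m(O, H) = 2*H² (m(O, H) = H*(2*H) = 2*H²)
h = 24032 (h = 2*8² + 23904 = 2*64 + 23904 = 128 + 23904 = 24032)
y/(-33922) + h/(-28302) = 42108/(-33922) + 24032/(-28302) = 42108*(-1/33922) + 24032*(-1/28302) = -21054/16961 - 12016/14151 = -501738530/240015111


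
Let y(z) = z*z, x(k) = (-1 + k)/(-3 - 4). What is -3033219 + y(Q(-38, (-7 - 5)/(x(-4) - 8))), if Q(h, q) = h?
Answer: -3031775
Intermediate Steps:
x(k) = 1/7 - k/7 (x(k) = (-1 + k)/(-7) = (-1 + k)*(-1/7) = 1/7 - k/7)
y(z) = z**2
-3033219 + y(Q(-38, (-7 - 5)/(x(-4) - 8))) = -3033219 + (-38)**2 = -3033219 + 1444 = -3031775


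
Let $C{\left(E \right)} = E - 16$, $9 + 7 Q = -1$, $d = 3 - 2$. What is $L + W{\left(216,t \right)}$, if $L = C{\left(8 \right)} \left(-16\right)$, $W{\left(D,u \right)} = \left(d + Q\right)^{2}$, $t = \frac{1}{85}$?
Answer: $\frac{6281}{49} \approx 128.18$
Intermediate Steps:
$d = 1$
$Q = - \frac{10}{7}$ ($Q = - \frac{9}{7} + \frac{1}{7} \left(-1\right) = - \frac{9}{7} - \frac{1}{7} = - \frac{10}{7} \approx -1.4286$)
$t = \frac{1}{85} \approx 0.011765$
$W{\left(D,u \right)} = \frac{9}{49}$ ($W{\left(D,u \right)} = \left(1 - \frac{10}{7}\right)^{2} = \left(- \frac{3}{7}\right)^{2} = \frac{9}{49}$)
$C{\left(E \right)} = -16 + E$
$L = 128$ ($L = \left(-16 + 8\right) \left(-16\right) = \left(-8\right) \left(-16\right) = 128$)
$L + W{\left(216,t \right)} = 128 + \frac{9}{49} = \frac{6281}{49}$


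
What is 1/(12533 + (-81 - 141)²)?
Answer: 1/61817 ≈ 1.6177e-5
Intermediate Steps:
1/(12533 + (-81 - 141)²) = 1/(12533 + (-222)²) = 1/(12533 + 49284) = 1/61817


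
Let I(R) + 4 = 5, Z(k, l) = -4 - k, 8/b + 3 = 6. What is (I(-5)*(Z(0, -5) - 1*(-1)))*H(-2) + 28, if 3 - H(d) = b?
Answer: 27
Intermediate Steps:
b = 8/3 (b = 8/(-3 + 6) = 8/3 ≈ 2.6667)
H(d) = 1/3 (H(d) = 3 - 1*8/3 = 3 - 8/3 = 1/3)
I(R) = 1 (I(R) = -4 + 5 = 1)
(I(-5)*(Z(0, -5) - 1*(-1)))*H(-2) + 28 = (1*((-4 - 1*0) - 1*(-1)))*(1/3) + 28 = (1*((-4 + 0) + 1))*(1/3) + 28 = (1*(-4 + 1))*(1/3) + 28 = (1*(-3))*(1/3) + 28 = -3*1/3 + 28 = -1 + 28 = 27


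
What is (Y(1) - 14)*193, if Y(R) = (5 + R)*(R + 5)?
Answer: 4246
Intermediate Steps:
Y(R) = (5 + R)**2 (Y(R) = (5 + R)*(5 + R) = (5 + R)**2)
(Y(1) - 14)*193 = ((5 + 1)**2 - 14)*193 = (6**2 - 14)*193 = (36 - 14)*193 = 22*193 = 4246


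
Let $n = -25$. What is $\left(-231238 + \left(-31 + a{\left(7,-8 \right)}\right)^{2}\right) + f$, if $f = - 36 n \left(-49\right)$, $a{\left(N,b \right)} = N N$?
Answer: $-275014$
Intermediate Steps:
$a{\left(N,b \right)} = N^{2}$
$f = -44100$ ($f = \left(-36\right) \left(-25\right) \left(-49\right) = 900 \left(-49\right) = -44100$)
$\left(-231238 + \left(-31 + a{\left(7,-8 \right)}\right)^{2}\right) + f = \left(-231238 + \left(-31 + 7^{2}\right)^{2}\right) - 44100 = \left(-231238 + \left(-31 + 49\right)^{2}\right) - 44100 = \left(-231238 + 18^{2}\right) - 44100 = \left(-231238 + 324\right) - 44100 = -230914 - 44100 = -275014$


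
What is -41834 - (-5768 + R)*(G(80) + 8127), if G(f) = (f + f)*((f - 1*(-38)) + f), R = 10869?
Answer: -203097341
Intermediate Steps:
G(f) = 2*f*(38 + 2*f) (G(f) = (2*f)*((f + 38) + f) = (2*f)*((38 + f) + f) = (2*f)*(38 + 2*f) = 2*f*(38 + 2*f))
-41834 - (-5768 + R)*(G(80) + 8127) = -41834 - (-5768 + 10869)*(4*80*(19 + 80) + 8127) = -41834 - 5101*(4*80*99 + 8127) = -41834 - 5101*(31680 + 8127) = -41834 - 5101*39807 = -41834 - 1*203055507 = -41834 - 203055507 = -203097341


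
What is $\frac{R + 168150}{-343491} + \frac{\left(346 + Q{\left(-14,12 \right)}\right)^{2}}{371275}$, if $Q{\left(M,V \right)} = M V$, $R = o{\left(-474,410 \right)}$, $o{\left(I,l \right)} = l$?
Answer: $- \frac{51698945156}{127529621025} \approx -0.40539$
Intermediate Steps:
$R = 410$
$\frac{R + 168150}{-343491} + \frac{\left(346 + Q{\left(-14,12 \right)}\right)^{2}}{371275} = \frac{410 + 168150}{-343491} + \frac{\left(346 - 168\right)^{2}}{371275} = 168560 \left(- \frac{1}{343491}\right) + \left(346 - 168\right)^{2} \cdot \frac{1}{371275} = - \frac{168560}{343491} + 178^{2} \cdot \frac{1}{371275} = - \frac{168560}{343491} + 31684 \cdot \frac{1}{371275} = - \frac{168560}{343491} + \frac{31684}{371275} = - \frac{51698945156}{127529621025}$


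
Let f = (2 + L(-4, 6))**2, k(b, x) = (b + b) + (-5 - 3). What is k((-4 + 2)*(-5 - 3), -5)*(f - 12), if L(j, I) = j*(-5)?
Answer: 11328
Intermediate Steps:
L(j, I) = -5*j
k(b, x) = -8 + 2*b (k(b, x) = 2*b - 8 = -8 + 2*b)
f = 484 (f = (2 - 5*(-4))**2 = (2 + 20)**2 = 22**2 = 484)
k((-4 + 2)*(-5 - 3), -5)*(f - 12) = (-8 + 2*((-4 + 2)*(-5 - 3)))*(484 - 12) = (-8 + 2*(-2*(-8)))*472 = (-8 + 2*16)*472 = (-8 + 32)*472 = 24*472 = 11328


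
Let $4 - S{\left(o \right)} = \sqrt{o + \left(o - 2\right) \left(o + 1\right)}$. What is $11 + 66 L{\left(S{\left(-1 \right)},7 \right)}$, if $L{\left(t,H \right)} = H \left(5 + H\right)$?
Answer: $5555$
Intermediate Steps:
$S{\left(o \right)} = 4 - \sqrt{o + \left(1 + o\right) \left(-2 + o\right)}$ ($S{\left(o \right)} = 4 - \sqrt{o + \left(o - 2\right) \left(o + 1\right)} = 4 - \sqrt{o + \left(-2 + o\right) \left(1 + o\right)} = 4 - \sqrt{o + \left(1 + o\right) \left(-2 + o\right)}$)
$11 + 66 L{\left(S{\left(-1 \right)},7 \right)} = 11 + 66 \cdot 7 \left(5 + 7\right) = 11 + 66 \cdot 7 \cdot 12 = 11 + 66 \cdot 84 = 11 + 5544 = 5555$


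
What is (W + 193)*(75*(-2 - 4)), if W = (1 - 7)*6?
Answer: -70650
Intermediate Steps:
W = -36 (W = -6*6 = -36)
(W + 193)*(75*(-2 - 4)) = (-36 + 193)*(75*(-2 - 4)) = 157*(75*(-6)) = 157*(-450) = -70650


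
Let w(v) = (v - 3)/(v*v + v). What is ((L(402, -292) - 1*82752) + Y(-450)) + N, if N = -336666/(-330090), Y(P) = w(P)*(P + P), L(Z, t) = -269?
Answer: -2050687704006/24701735 ≈ -83018.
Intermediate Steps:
w(v) = (-3 + v)/(v + v**2) (w(v) = (-3 + v)/(v**2 + v) = (-3 + v)/(v + v**2))
Y(P) = 2*(-3 + P)/(1 + P) (Y(P) = ((-3 + P)/(P*(1 + P)))*(P + P) = ((-3 + P)/(P*(1 + P)))*(2*P) = 2*(-3 + P)/(1 + P))
N = 56111/55015 (N = -336666*(-1/330090) = 56111/55015 ≈ 1.0199)
((L(402, -292) - 1*82752) + Y(-450)) + N = ((-269 - 1*82752) + 2*(-3 - 450)/(1 - 450)) + 56111/55015 = ((-269 - 82752) + 2*(-453)/(-449)) + 56111/55015 = (-83021 + 2*(-1/449)*(-453)) + 56111/55015 = (-83021 + 906/449) + 56111/55015 = -37275523/449 + 56111/55015 = -2050687704006/24701735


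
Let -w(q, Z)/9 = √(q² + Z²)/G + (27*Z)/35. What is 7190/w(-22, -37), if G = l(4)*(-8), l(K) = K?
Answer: 28603545600/1019683099 - 281848000*√1853/9177147891 ≈ 26.729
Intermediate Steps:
G = -32 (G = 4*(-8) = -32)
w(q, Z) = -243*Z/35 + 9*√(Z² + q²)/32 (w(q, Z) = -9*(√(q² + Z²)/(-32) + (27*Z)/35) = -9*(√(Z² + q²)*(-1/32) + (27*Z)*(1/35)) = -9*(-√(Z² + q²)/32 + 27*Z/35) = -243*Z/35 + 9*√(Z² + q²)/32)
7190/w(-22, -37) = 7190/(-243/35*(-37) + 9*√((-37)² + (-22)²)/32) = 7190/(8991/35 + 9*√(1369 + 484)/32) = 7190/(8991/35 + 9*√1853/32)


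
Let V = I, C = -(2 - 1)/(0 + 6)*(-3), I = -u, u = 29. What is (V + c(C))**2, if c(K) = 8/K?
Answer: 169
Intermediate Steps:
I = -29 (I = -1*29 = -29)
C = 1/2 (C = -1/6*(-3) = 1/2 ≈ 0.50000)
V = -29
(V + c(C))**2 = (-29 + 8/(1/2))**2 = (-29 + 8*2)**2 = (-29 + 16)**2 = (-13)**2 = 169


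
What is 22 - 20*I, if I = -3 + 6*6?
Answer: -638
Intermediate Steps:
I = 33 (I = -3 + 36 = 33)
22 - 20*I = 22 - 20*33 = 22 - 660 = -638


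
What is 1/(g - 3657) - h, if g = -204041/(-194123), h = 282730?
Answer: -10560765636117/37352830 ≈ -2.8273e+5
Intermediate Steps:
g = 10739/10217 (g = -204041*(-1/194123) = 10739/10217 ≈ 1.0511)
1/(g - 3657) - h = 1/(10739/10217 - 3657) - 1*282730 = 1/(-37352830/10217) - 282730 = -10217/37352830 - 282730 = -10560765636117/37352830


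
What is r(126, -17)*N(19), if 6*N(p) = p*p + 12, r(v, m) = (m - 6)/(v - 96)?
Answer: -8579/180 ≈ -47.661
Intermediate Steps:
r(v, m) = (-6 + m)/(-96 + v)
N(p) = 2 + p²/6 (N(p) = (p*p + 12)/6 = (p² + 12)/6 = (12 + p²)/6 = 2 + p²/6)
r(126, -17)*N(19) = ((-6 - 17)/(-96 + 126))*(2 + (⅙)*19²) = (-23/30)*(2 + (⅙)*361) = ((1/30)*(-23))*(2 + 361/6) = -23/30*373/6 = -8579/180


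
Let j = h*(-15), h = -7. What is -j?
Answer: -105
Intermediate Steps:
j = 105 (j = -7*(-15) = 105)
-j = -1*105 = -105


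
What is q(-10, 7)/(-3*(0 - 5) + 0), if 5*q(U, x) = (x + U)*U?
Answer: 2/5 ≈ 0.40000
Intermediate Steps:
q(U, x) = U*(U + x)/5 (q(U, x) = ((x + U)*U)/5 = ((U + x)*U)/5 = (U*(U + x))/5 = U*(U + x)/5)
q(-10, 7)/(-3*(0 - 5) + 0) = ((1/5)*(-10)*(-10 + 7))/(-3*(0 - 5) + 0) = ((1/5)*(-10)*(-3))/(-3*(-5) + 0) = 6/(15 + 0) = 6/15 = 6*(1/15) = 2/5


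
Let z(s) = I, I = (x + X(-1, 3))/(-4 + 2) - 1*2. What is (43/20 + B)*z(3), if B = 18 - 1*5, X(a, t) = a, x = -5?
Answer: 303/20 ≈ 15.150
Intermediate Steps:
B = 13 (B = 18 - 5 = 13)
I = 1 (I = (-5 - 1)/(-4 + 2) - 1*2 = -6/(-2) - 2 = -6*(-½) - 2 = 3 - 2 = 1)
z(s) = 1
(43/20 + B)*z(3) = (43/20 + 13)*1 = (303/20)*1 = 303/20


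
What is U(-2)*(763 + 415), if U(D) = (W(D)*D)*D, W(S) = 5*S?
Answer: -47120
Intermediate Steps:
U(D) = 5*D³ (U(D) = ((5*D)*D)*D = (5*D²)*D = 5*D³)
U(-2)*(763 + 415) = (5*(-2)³)*(763 + 415) = (5*(-8))*1178 = -40*1178 = -47120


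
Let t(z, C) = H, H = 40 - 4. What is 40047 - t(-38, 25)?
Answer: 40011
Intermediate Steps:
H = 36
t(z, C) = 36
40047 - t(-38, 25) = 40047 - 1*36 = 40047 - 36 = 40011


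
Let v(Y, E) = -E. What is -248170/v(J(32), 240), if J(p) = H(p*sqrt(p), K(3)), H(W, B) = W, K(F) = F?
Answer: 24817/24 ≈ 1034.0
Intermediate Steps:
J(p) = p**(3/2) (J(p) = p*sqrt(p) = p**(3/2))
-248170/v(J(32), 240) = -248170/((-1*240)) = -248170/(-240) = -248170*(-1/240) = 24817/24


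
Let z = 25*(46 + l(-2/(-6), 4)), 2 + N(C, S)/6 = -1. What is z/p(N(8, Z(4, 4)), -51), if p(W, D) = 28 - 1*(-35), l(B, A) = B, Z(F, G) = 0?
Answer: 3475/189 ≈ 18.386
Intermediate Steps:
N(C, S) = -18 (N(C, S) = -12 + 6*(-1) = -12 - 6 = -18)
p(W, D) = 63 (p(W, D) = 28 + 35 = 63)
z = 3475/3 (z = 25*(46 - 2/(-6)) = 25*(46 - 2*(-1/6)) = 25*(46 + 1/3) = 25*(139/3) = 3475/3 ≈ 1158.3)
z/p(N(8, Z(4, 4)), -51) = (3475/3)/63 = (3475/3)*(1/63) = 3475/189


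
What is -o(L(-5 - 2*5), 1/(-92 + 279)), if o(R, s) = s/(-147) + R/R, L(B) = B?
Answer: -27488/27489 ≈ -0.99996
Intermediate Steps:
o(R, s) = 1 - s/147 (o(R, s) = s*(-1/147) + 1 = -s/147 + 1 = 1 - s/147)
-o(L(-5 - 2*5), 1/(-92 + 279)) = -(1 - 1/(147*(-92 + 279))) = -(1 - 1/147/187) = -(1 - 1/147*1/187) = -(1 - 1/27489) = -1*27488/27489 = -27488/27489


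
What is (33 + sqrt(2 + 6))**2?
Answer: 1097 + 132*sqrt(2) ≈ 1283.7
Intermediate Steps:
(33 + sqrt(2 + 6))**2 = (33 + sqrt(8))**2 = (33 + 2*sqrt(2))**2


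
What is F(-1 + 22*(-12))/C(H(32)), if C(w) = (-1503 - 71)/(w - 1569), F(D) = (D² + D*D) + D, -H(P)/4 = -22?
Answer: 207613985/1574 ≈ 1.3190e+5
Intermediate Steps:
H(P) = 88 (H(P) = -4*(-22) = 88)
F(D) = D + 2*D² (F(D) = (D² + D²) + D = 2*D² + D = D + 2*D²)
C(w) = -1574/(-1569 + w)
F(-1 + 22*(-12))/C(H(32)) = ((-1 + 22*(-12))*(1 + 2*(-1 + 22*(-12))))/((-1574/(-1569 + 88))) = ((-1 - 264)*(1 + 2*(-1 - 264)))/((-1574/(-1481))) = (-265*(1 + 2*(-265)))/((-1574*(-1/1481))) = (-265*(1 - 530))/(1574/1481) = -265*(-529)*(1481/1574) = 140185*(1481/1574) = 207613985/1574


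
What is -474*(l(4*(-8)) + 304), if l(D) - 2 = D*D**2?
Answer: 15386988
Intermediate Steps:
l(D) = 2 + D**3 (l(D) = 2 + D*D**2 = 2 + D**3)
-474*(l(4*(-8)) + 304) = -474*((2 + (4*(-8))**3) + 304) = -474*((2 + (-32)**3) + 304) = -474*((2 - 32768) + 304) = -474*(-32766 + 304) = -474*(-32462) = 15386988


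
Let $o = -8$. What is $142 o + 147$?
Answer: $-989$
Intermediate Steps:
$142 o + 147 = 142 \left(-8\right) + 147 = -1136 + 147 = -989$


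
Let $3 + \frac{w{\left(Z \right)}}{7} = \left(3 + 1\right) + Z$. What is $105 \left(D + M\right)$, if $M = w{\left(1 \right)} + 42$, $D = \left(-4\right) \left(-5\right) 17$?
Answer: $41580$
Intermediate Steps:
$w{\left(Z \right)} = 7 + 7 Z$ ($w{\left(Z \right)} = -21 + 7 \left(\left(3 + 1\right) + Z\right) = -21 + 7 \left(4 + Z\right) = -21 + \left(28 + 7 Z\right) = 7 + 7 Z$)
$D = 340$ ($D = 20 \cdot 17 = 340$)
$M = 56$ ($M = \left(7 + 7 \cdot 1\right) + 42 = \left(7 + 7\right) + 42 = 14 + 42 = 56$)
$105 \left(D + M\right) = 105 \left(340 + 56\right) = 105 \cdot 396 = 41580$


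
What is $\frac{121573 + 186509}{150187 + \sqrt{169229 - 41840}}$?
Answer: $\frac{23134955667}{11278003790} - \frac{154041 \sqrt{127389}}{11278003790} \approx 2.0465$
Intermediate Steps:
$\frac{121573 + 186509}{150187 + \sqrt{169229 - 41840}} = \frac{308082}{150187 + \sqrt{127389}}$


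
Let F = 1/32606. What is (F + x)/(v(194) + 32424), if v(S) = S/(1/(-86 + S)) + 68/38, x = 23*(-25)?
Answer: -356220531/33068287868 ≈ -0.010772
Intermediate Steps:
x = -575
F = 1/32606 ≈ 3.0669e-5
v(S) = 34/19 + S*(-86 + S) (v(S) = S*(-86 + S) + 68*(1/38) = S*(-86 + S) + 34/19 = 34/19 + S*(-86 + S))
(F + x)/(v(194) + 32424) = (1/32606 - 575)/((34/19 + 194² - 86*194) + 32424) = -18748449/(32606*((34/19 + 37636 - 16684) + 32424)) = -18748449/(32606*(398122/19 + 32424)) = -18748449/(32606*1014178/19) = -18748449/32606*19/1014178 = -356220531/33068287868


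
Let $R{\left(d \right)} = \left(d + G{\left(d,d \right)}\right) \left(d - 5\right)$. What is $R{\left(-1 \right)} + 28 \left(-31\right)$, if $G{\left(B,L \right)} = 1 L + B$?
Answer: $-850$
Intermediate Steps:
$G{\left(B,L \right)} = B + L$ ($G{\left(B,L \right)} = L + B = B + L$)
$R{\left(d \right)} = 3 d \left(-5 + d\right)$ ($R{\left(d \right)} = \left(d + \left(d + d\right)\right) \left(d - 5\right) = \left(d + 2 d\right) \left(-5 + d\right) = 3 d \left(-5 + d\right)$)
$R{\left(-1 \right)} + 28 \left(-31\right) = 3 \left(-1\right) \left(-5 - 1\right) + 28 \left(-31\right) = 3 \left(-1\right) \left(-6\right) - 868 = 18 - 868 = -850$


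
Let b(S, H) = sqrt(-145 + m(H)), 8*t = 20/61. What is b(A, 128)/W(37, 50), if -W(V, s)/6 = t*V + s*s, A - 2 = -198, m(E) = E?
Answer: -61*I*sqrt(17)/915555 ≈ -0.00027471*I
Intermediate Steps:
A = -196 (A = 2 - 198 = -196)
t = 5/122 (t = (20/61)/8 = (20*(1/61))/8 = (1/8)*(20/61) = 5/122 ≈ 0.040984)
b(S, H) = sqrt(-145 + H)
W(V, s) = -6*s**2 - 15*V/61 (W(V, s) = -6*(5*V/122 + s*s) = -6*(5*V/122 + s**2) = -6*(s**2 + 5*V/122) = -6*s**2 - 15*V/61)
b(A, 128)/W(37, 50) = sqrt(-145 + 128)/(-6*50**2 - 15/61*37) = sqrt(-17)/(-6*2500 - 555/61) = (I*sqrt(17))/(-15000 - 555/61) = (I*sqrt(17))/(-915555/61) = (I*sqrt(17))*(-61/915555) = -61*I*sqrt(17)/915555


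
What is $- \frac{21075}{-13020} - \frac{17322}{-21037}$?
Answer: $\frac{44592481}{18260116} \approx 2.4421$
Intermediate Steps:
$- \frac{21075}{-13020} - \frac{17322}{-21037} = \left(-21075\right) \left(- \frac{1}{13020}\right) - - \frac{17322}{21037} = \frac{1405}{868} + \frac{17322}{21037} = \frac{44592481}{18260116}$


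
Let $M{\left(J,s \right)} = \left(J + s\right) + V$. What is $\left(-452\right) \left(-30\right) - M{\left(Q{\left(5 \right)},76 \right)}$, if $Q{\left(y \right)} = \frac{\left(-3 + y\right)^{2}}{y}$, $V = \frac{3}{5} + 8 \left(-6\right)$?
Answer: $\frac{67653}{5} \approx 13531.0$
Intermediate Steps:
$V = - \frac{237}{5}$ ($V = 3 \cdot \frac{1}{5} - 48 = \frac{3}{5} - 48 = - \frac{237}{5} \approx -47.4$)
$Q{\left(y \right)} = \frac{\left(-3 + y\right)^{2}}{y}$
$M{\left(J,s \right)} = - \frac{237}{5} + J + s$ ($M{\left(J,s \right)} = \left(J + s\right) - \frac{237}{5} = - \frac{237}{5} + J + s$)
$\left(-452\right) \left(-30\right) - M{\left(Q{\left(5 \right)},76 \right)} = \left(-452\right) \left(-30\right) - \left(- \frac{237}{5} + \frac{\left(-3 + 5\right)^{2}}{5} + 76\right) = 13560 - \left(- \frac{237}{5} + \frac{2^{2}}{5} + 76\right) = 13560 - \left(- \frac{237}{5} + \frac{1}{5} \cdot 4 + 76\right) = 13560 - \left(- \frac{237}{5} + \frac{4}{5} + 76\right) = 13560 - \frac{147}{5} = \frac{67653}{5}$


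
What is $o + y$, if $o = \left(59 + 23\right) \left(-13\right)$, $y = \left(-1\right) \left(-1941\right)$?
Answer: $875$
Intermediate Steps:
$y = 1941$
$o = -1066$ ($o = 82 \left(-13\right) = -1066$)
$o + y = -1066 + 1941 = 875$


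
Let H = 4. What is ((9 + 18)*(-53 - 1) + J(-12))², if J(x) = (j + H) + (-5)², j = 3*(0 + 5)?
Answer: 1999396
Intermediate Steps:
j = 15 (j = 3*5 = 15)
J(x) = 44 (J(x) = (15 + 4) + (-5)² = 19 + 25 = 44)
((9 + 18)*(-53 - 1) + J(-12))² = ((9 + 18)*(-53 - 1) + 44)² = (27*(-54) + 44)² = (-1458 + 44)² = (-1414)² = 1999396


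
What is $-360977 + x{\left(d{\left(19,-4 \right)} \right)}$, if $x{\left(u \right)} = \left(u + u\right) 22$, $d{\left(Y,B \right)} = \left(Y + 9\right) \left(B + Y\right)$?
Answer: $-342497$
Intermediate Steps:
$d{\left(Y,B \right)} = \left(9 + Y\right) \left(B + Y\right)$
$x{\left(u \right)} = 44 u$ ($x{\left(u \right)} = 2 u 22 = 44 u$)
$-360977 + x{\left(d{\left(19,-4 \right)} \right)} = -360977 + 44 \left(19^{2} + 9 \left(-4\right) + 9 \cdot 19 - 76\right) = -360977 + 44 \left(361 - 36 + 171 - 76\right) = -360977 + 44 \cdot 420 = -360977 + 18480 = -342497$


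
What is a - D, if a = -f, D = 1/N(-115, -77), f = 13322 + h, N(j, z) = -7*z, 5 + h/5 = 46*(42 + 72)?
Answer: -21299664/539 ≈ -39517.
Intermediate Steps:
h = 26195 (h = -25 + 5*(46*(42 + 72)) = -25 + 5*(46*114) = -25 + 5*5244 = -25 + 26220 = 26195)
f = 39517 (f = 13322 + 26195 = 39517)
D = 1/539 (D = 1/(-7*(-77)) = 1/539 ≈ 0.0018553)
a = -39517 (a = -1*39517 = -39517)
a - D = -39517 - 1*1/539 = -39517 - 1/539 = -21299664/539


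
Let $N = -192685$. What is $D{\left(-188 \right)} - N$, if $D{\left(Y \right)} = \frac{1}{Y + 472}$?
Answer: $\frac{54722541}{284} \approx 1.9269 \cdot 10^{5}$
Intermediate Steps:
$D{\left(Y \right)} = \frac{1}{472 + Y}$
$D{\left(-188 \right)} - N = \frac{1}{472 - 188} - -192685 = \frac{1}{284} + 192685 = \frac{54722541}{284}$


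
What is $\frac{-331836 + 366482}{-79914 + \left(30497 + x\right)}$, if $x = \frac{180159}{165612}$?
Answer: $- \frac{5127608}{7313555} \approx -0.70111$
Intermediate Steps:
$x = \frac{161}{148}$ ($x = 180159 \cdot \frac{1}{165612} = \frac{161}{148} \approx 1.0878$)
$\frac{-331836 + 366482}{-79914 + \left(30497 + x\right)} = \frac{-331836 + 366482}{-79914 + \left(30497 + \frac{161}{148}\right)} = \frac{34646}{-79914 + \frac{4513717}{148}} = \frac{34646}{- \frac{7313555}{148}} = 34646 \left(- \frac{148}{7313555}\right) = - \frac{5127608}{7313555}$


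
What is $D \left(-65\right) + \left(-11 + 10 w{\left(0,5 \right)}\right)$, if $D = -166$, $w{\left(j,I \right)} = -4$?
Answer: $10739$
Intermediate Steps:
$D \left(-65\right) + \left(-11 + 10 w{\left(0,5 \right)}\right) = \left(-166\right) \left(-65\right) + \left(-11 + 10 \left(-4\right)\right) = 10790 - 51 = 10739$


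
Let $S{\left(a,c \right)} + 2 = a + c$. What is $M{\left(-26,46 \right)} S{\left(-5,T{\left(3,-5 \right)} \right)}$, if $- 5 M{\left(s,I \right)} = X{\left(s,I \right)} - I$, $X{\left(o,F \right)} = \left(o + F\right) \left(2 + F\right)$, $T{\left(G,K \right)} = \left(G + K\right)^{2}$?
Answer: $\frac{2742}{5} \approx 548.4$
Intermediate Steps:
$X{\left(o,F \right)} = \left(2 + F\right) \left(F + o\right)$ ($X{\left(o,F \right)} = \left(F + o\right) \left(2 + F\right) = \left(2 + F\right) \left(F + o\right)$)
$M{\left(s,I \right)} = - \frac{2 s}{5} - \frac{I}{5} - \frac{I^{2}}{5} - \frac{I s}{5}$ ($M{\left(s,I \right)} = - \frac{\left(I^{2} + 2 I + 2 s + I s\right) - I}{5} = - \frac{I + I^{2} + 2 s + I s}{5} = - \frac{2 s}{5} - \frac{I}{5} - \frac{I^{2}}{5} - \frac{I s}{5}$)
$S{\left(a,c \right)} = -2 + a + c$ ($S{\left(a,c \right)} = -2 + \left(a + c\right) = -2 + a + c$)
$M{\left(-26,46 \right)} S{\left(-5,T{\left(3,-5 \right)} \right)} = \left(\left(- \frac{2}{5}\right) \left(-26\right) - \frac{46}{5} - \frac{46^{2}}{5} - \frac{46}{5} \left(-26\right)\right) \left(-2 - 5 + \left(3 - 5\right)^{2}\right) = \left(\frac{52}{5} - \frac{46}{5} - \frac{2116}{5} + \frac{1196}{5}\right) \left(-2 - 5 + \left(-2\right)^{2}\right) = \left(\frac{52}{5} - \frac{46}{5} - \frac{2116}{5} + \frac{1196}{5}\right) \left(-2 - 5 + 4\right) = \left(- \frac{914}{5}\right) \left(-3\right) = \frac{2742}{5}$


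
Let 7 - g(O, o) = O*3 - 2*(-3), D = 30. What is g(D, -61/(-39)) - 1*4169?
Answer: -4258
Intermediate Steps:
g(O, o) = 1 - 3*O (g(O, o) = 7 - (O*3 - 2*(-3)) = 7 - (3*O + 6) = 7 - (6 + 3*O) = 7 + (-6 - 3*O) = 1 - 3*O)
g(D, -61/(-39)) - 1*4169 = (1 - 3*30) - 1*4169 = (1 - 90) - 4169 = -89 - 4169 = -4258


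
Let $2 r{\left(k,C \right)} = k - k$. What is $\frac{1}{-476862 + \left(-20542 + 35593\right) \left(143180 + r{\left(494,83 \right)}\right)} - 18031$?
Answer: $- \frac{38848246008857}{2154525318} \approx -18031.0$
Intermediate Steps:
$r{\left(k,C \right)} = 0$ ($r{\left(k,C \right)} = \frac{k - k}{2} = \frac{1}{2} \cdot 0 = 0$)
$\frac{1}{-476862 + \left(-20542 + 35593\right) \left(143180 + r{\left(494,83 \right)}\right)} - 18031 = \frac{1}{-476862 + \left(-20542 + 35593\right) \left(143180 + 0\right)} - 18031 = \frac{1}{-476862 + 15051 \cdot 143180} - 18031 = \frac{1}{-476862 + 2155002180} - 18031 = \frac{1}{2154525318} - 18031 = - \frac{38848246008857}{2154525318}$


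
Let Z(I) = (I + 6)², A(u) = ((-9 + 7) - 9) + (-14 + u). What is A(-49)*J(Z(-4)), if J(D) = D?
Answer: -296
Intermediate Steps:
A(u) = -25 + u (A(u) = (-2 - 9) + (-14 + u) = -11 + (-14 + u) = -25 + u)
Z(I) = (6 + I)²
A(-49)*J(Z(-4)) = (-25 - 49)*(6 - 4)² = -74*2² = -74*4 = -296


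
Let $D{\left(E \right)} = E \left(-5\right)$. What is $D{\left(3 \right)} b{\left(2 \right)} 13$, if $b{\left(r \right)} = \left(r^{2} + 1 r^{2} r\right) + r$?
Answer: $-2730$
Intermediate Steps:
$b{\left(r \right)} = r + r^{2} + r^{3}$ ($b{\left(r \right)} = \left(r^{2} + r^{2} r\right) + r = \left(r^{2} + r^{3}\right) + r = r + r^{2} + r^{3}$)
$D{\left(E \right)} = - 5 E$
$D{\left(3 \right)} b{\left(2 \right)} 13 = \left(-5\right) 3 \cdot 2 \left(1 + 2 + 2^{2}\right) 13 = - 15 \cdot 2 \left(1 + 2 + 4\right) 13 = - 15 \cdot 2 \cdot 7 \cdot 13 = \left(-15\right) 14 \cdot 13 = \left(-210\right) 13 = -2730$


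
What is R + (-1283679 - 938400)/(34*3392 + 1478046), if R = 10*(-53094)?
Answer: -845988213639/1593374 ≈ -5.3094e+5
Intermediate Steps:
R = -530940
R + (-1283679 - 938400)/(34*3392 + 1478046) = -530940 + (-1283679 - 938400)/(34*3392 + 1478046) = -530940 - 2222079/(115328 + 1478046) = -530940 - 2222079/1593374 = -845988213639/1593374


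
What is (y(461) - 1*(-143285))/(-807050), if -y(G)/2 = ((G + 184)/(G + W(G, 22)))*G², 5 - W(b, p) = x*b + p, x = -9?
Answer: -25597061/247118710 ≈ -0.10358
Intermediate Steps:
W(b, p) = 5 - p + 9*b (W(b, p) = 5 - (-9*b + p) = 5 - (p - 9*b) = 5 + (-p + 9*b) = 5 - p + 9*b)
y(G) = -2*G²*(184 + G)/(-17 + 10*G) (y(G) = -2*(G + 184)/(G + (5 - 1*22 + 9*G))*G² = -2*(184 + G)/(G + (5 - 22 + 9*G))*G² = -2*(184 + G)/(G + (-17 + 9*G))*G² = -2*(184 + G)/(-17 + 10*G)*G² = -2*G²*(184 + G)/(-17 + 10*G))
(y(461) - 1*(-143285))/(-807050) = (2*461²*(184 + 461)/(17 - 10*461) - 1*(-143285))/(-807050) = (2*212521*645/(17 - 4610) + 143285)*(-1/807050) = (2*212521*645/(-4593) + 143285)*(-1/807050) = (2*212521*(-1/4593)*645 + 143285)*(-1/807050) = (-91384030/1531 + 143285)*(-1/807050) = (127985305/1531)*(-1/807050) = -25597061/247118710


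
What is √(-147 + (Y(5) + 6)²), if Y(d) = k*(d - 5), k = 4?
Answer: I*√111 ≈ 10.536*I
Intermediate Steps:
Y(d) = -20 + 4*d (Y(d) = 4*(d - 5) = 4*(-5 + d) = -20 + 4*d)
√(-147 + (Y(5) + 6)²) = √(-147 + ((-20 + 4*5) + 6)²) = √(-147 + ((-20 + 20) + 6)²) = √(-147 + (0 + 6)²) = √(-147 + 6²) = √(-147 + 36) = √(-111) = I*√111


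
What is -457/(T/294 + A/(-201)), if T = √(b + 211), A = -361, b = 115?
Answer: -159236130354/625069735 + 301566531*√326/625069735 ≈ -246.04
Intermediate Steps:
T = √326 (T = √(115 + 211) = √326 ≈ 18.055)
-457/(T/294 + A/(-201)) = -457/(√326/294 - 361/(-201)) = -457/(√326*(1/294) - 361*(-1/201)) = -457/(√326/294 + 361/201) = -457/(361/201 + √326/294)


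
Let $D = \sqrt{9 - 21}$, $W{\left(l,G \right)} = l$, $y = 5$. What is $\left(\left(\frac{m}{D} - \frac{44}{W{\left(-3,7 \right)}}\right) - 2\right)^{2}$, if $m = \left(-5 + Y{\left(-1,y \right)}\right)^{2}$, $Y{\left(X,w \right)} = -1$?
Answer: $\frac{472}{9} - 152 i \sqrt{3} \approx 52.444 - 263.27 i$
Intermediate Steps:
$D = 2 i \sqrt{3}$ ($D = \sqrt{-12} = 2 i \sqrt{3} \approx 3.4641 i$)
$m = 36$ ($m = \left(-5 - 1\right)^{2} = \left(-6\right)^{2} = 36$)
$\left(\left(\frac{m}{D} - \frac{44}{W{\left(-3,7 \right)}}\right) - 2\right)^{2} = \left(\left(\frac{36}{2 i \sqrt{3}} - \frac{44}{-3}\right) - 2\right)^{2} = \left(\left(36 \left(- \frac{i \sqrt{3}}{6}\right) - - \frac{44}{3}\right) - 2\right)^{2} = \left(\left(- 6 i \sqrt{3} + \frac{44}{3}\right) - 2\right)^{2} = \left(\left(\frac{44}{3} - 6 i \sqrt{3}\right) - 2\right)^{2} = \left(\frac{38}{3} - 6 i \sqrt{3}\right)^{2}$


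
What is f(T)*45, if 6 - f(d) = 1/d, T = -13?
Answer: 3555/13 ≈ 273.46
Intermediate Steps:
f(d) = 6 - 1/d
f(T)*45 = (6 - 1/(-13))*45 = (6 - 1*(-1/13))*45 = (6 + 1/13)*45 = (79/13)*45 = 3555/13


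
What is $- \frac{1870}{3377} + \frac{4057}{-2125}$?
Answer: $- \frac{1606749}{652375} \approx -2.4629$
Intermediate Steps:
$- \frac{1870}{3377} + \frac{4057}{-2125} = \left(-1870\right) \frac{1}{3377} + 4057 \left(- \frac{1}{2125}\right) = - \frac{170}{307} - \frac{4057}{2125} = - \frac{1606749}{652375}$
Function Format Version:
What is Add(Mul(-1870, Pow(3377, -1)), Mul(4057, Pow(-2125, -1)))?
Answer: Rational(-1606749, 652375) ≈ -2.4629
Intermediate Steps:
Add(Mul(-1870, Pow(3377, -1)), Mul(4057, Pow(-2125, -1))) = Add(Mul(-1870, Rational(1, 3377)), Mul(4057, Rational(-1, 2125))) = Add(Rational(-170, 307), Rational(-4057, 2125)) = Rational(-1606749, 652375)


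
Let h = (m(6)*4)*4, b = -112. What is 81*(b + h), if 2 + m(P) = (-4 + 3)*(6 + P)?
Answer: -27216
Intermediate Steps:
m(P) = -8 - P (m(P) = -2 + (-4 + 3)*(6 + P) = -2 - (6 + P) = -2 + (-6 - P) = -8 - P)
h = -224 (h = ((-8 - 1*6)*4)*4 = ((-8 - 6)*4)*4 = -14*4*4 = -56*4 = -224)
81*(b + h) = 81*(-112 - 224) = 81*(-336) = -27216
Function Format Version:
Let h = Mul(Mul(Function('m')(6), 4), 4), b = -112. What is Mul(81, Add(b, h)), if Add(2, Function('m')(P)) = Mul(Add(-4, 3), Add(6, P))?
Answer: -27216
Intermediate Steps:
Function('m')(P) = Add(-8, Mul(-1, P)) (Function('m')(P) = Add(-2, Mul(Add(-4, 3), Add(6, P))) = Add(-2, Mul(-1, Add(6, P))) = Add(-2, Add(-6, Mul(-1, P))) = Add(-8, Mul(-1, P)))
h = -224 (h = Mul(Mul(Add(-8, Mul(-1, 6)), 4), 4) = Mul(Mul(Add(-8, -6), 4), 4) = Mul(Mul(-14, 4), 4) = Mul(-56, 4) = -224)
Mul(81, Add(b, h)) = Mul(81, Add(-112, -224)) = Mul(81, -336) = -27216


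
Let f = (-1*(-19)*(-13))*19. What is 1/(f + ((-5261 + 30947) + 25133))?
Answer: 1/46126 ≈ 2.1680e-5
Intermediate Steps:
f = -4693 (f = (19*(-13))*19 = -247*19 = -4693)
1/(f + ((-5261 + 30947) + 25133)) = 1/(-4693 + ((-5261 + 30947) + 25133)) = 1/(-4693 + (25686 + 25133)) = 1/(-4693 + 50819) = 1/46126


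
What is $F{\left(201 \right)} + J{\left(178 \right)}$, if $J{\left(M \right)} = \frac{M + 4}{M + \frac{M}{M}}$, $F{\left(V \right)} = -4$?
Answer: $- \frac{534}{179} \approx -2.9832$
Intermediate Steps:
$J{\left(M \right)} = \frac{4 + M}{1 + M}$ ($J{\left(M \right)} = \frac{4 + M}{M + 1} = \frac{4 + M}{1 + M}$)
$F{\left(201 \right)} + J{\left(178 \right)} = -4 + \frac{4 + 178}{1 + 178} = -4 + \frac{1}{179} \cdot 182 = -4 + \frac{182}{179} = - \frac{534}{179}$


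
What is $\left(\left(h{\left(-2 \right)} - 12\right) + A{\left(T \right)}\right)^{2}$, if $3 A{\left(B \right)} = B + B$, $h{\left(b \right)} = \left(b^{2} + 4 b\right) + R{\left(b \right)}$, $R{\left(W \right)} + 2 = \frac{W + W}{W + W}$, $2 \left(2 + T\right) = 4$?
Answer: $289$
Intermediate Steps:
$T = 0$ ($T = -2 + \frac{1}{2} \cdot 4 = -2 + 2 = 0$)
$R{\left(W \right)} = -1$ ($R{\left(W \right)} = -2 + \frac{W + W}{W + W} = -2 + \frac{2 W}{2 W} = -2 + 2 W \frac{1}{2 W} = -2 + 1 = -1$)
$h{\left(b \right)} = -1 + b^{2} + 4 b$ ($h{\left(b \right)} = \left(b^{2} + 4 b\right) - 1 = -1 + b^{2} + 4 b$)
$A{\left(B \right)} = \frac{2 B}{3}$ ($A{\left(B \right)} = \frac{B + B}{3} = \frac{2 B}{3}$)
$\left(\left(h{\left(-2 \right)} - 12\right) + A{\left(T \right)}\right)^{2} = \left(\left(\left(-1 + \left(-2\right)^{2} + 4 \left(-2\right)\right) - 12\right) + \frac{2}{3} \cdot 0\right)^{2} = \left(\left(\left(-1 + 4 - 8\right) - 12\right) + 0\right)^{2} = \left(\left(-5 - 12\right) + 0\right)^{2} = \left(-17 + 0\right)^{2} = \left(-17\right)^{2} = 289$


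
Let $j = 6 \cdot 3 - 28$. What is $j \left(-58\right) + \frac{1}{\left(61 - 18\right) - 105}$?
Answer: $\frac{35959}{62} \approx 579.98$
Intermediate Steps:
$j = -10$ ($j = 18 - 28 = -10$)
$j \left(-58\right) + \frac{1}{\left(61 - 18\right) - 105} = \left(-10\right) \left(-58\right) + \frac{1}{\left(61 - 18\right) - 105} = 580 + \frac{1}{\left(61 - 18\right) - 105} = 580 + \frac{1}{43 - 105} = 580 + \frac{1}{-62} = 580 - \frac{1}{62} = \frac{35959}{62}$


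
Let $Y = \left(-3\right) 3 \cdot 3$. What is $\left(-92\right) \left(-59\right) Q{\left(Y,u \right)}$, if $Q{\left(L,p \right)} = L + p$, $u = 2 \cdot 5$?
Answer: $-92276$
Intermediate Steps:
$u = 10$
$Y = -27$ ($Y = \left(-9\right) 3 = -27$)
$\left(-92\right) \left(-59\right) Q{\left(Y,u \right)} = \left(-92\right) \left(-59\right) \left(-27 + 10\right) = 5428 \left(-17\right) = -92276$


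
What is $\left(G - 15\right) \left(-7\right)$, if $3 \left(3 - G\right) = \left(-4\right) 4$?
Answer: $\frac{140}{3} \approx 46.667$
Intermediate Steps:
$G = \frac{25}{3}$ ($G = 3 - \frac{\left(-4\right) 4}{3} = 3 - - \frac{16}{3} = 3 + \frac{16}{3} = \frac{25}{3} \approx 8.3333$)
$\left(G - 15\right) \left(-7\right) = \left(\frac{25}{3} - 15\right) \left(-7\right) = \left(- \frac{20}{3}\right) \left(-7\right) = \frac{140}{3}$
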